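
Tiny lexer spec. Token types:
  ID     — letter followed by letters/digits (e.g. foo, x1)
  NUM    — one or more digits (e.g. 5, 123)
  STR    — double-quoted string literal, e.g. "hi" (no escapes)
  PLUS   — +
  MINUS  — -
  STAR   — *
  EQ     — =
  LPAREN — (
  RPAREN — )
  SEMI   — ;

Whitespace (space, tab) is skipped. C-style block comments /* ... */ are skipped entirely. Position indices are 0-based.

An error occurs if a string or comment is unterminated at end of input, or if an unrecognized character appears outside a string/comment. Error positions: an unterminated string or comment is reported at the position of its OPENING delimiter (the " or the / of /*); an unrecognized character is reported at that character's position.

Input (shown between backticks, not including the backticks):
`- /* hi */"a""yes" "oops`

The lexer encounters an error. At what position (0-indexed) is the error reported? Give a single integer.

Answer: 19

Derivation:
pos=0: emit MINUS '-'
pos=2: enter COMMENT mode (saw '/*')
exit COMMENT mode (now at pos=10)
pos=10: enter STRING mode
pos=10: emit STR "a" (now at pos=13)
pos=13: enter STRING mode
pos=13: emit STR "yes" (now at pos=18)
pos=19: enter STRING mode
pos=19: ERROR — unterminated string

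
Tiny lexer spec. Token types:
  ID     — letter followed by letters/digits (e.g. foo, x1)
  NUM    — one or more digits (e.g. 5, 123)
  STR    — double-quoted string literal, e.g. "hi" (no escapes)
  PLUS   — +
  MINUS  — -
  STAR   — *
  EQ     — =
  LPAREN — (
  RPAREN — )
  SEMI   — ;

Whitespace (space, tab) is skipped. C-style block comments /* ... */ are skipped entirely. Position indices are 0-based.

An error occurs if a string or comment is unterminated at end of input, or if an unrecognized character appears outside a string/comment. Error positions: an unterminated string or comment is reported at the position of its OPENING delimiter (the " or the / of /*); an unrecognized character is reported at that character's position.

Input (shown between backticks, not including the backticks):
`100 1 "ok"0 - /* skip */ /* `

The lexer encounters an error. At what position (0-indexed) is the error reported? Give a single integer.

Answer: 25

Derivation:
pos=0: emit NUM '100' (now at pos=3)
pos=4: emit NUM '1' (now at pos=5)
pos=6: enter STRING mode
pos=6: emit STR "ok" (now at pos=10)
pos=10: emit NUM '0' (now at pos=11)
pos=12: emit MINUS '-'
pos=14: enter COMMENT mode (saw '/*')
exit COMMENT mode (now at pos=24)
pos=25: enter COMMENT mode (saw '/*')
pos=25: ERROR — unterminated comment (reached EOF)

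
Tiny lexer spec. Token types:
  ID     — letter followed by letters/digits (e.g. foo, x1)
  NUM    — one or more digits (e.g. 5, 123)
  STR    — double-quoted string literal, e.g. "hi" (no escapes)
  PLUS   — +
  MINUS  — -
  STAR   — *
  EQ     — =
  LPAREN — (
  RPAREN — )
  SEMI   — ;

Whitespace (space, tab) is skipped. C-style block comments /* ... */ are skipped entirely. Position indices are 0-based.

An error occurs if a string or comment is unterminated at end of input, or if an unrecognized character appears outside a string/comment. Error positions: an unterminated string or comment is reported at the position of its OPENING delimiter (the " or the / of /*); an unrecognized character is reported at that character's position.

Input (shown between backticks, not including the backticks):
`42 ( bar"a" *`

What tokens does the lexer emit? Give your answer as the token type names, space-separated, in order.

Answer: NUM LPAREN ID STR STAR

Derivation:
pos=0: emit NUM '42' (now at pos=2)
pos=3: emit LPAREN '('
pos=5: emit ID 'bar' (now at pos=8)
pos=8: enter STRING mode
pos=8: emit STR "a" (now at pos=11)
pos=12: emit STAR '*'
DONE. 5 tokens: [NUM, LPAREN, ID, STR, STAR]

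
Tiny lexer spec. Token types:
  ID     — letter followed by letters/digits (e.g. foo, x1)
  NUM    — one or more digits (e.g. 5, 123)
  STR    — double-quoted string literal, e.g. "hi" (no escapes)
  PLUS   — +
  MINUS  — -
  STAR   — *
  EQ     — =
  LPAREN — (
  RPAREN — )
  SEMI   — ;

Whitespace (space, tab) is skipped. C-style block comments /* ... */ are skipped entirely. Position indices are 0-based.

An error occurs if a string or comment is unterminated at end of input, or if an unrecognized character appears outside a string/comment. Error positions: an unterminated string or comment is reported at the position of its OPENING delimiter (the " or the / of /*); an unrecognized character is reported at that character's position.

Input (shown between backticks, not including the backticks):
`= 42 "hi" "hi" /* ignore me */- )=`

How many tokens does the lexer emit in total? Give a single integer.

pos=0: emit EQ '='
pos=2: emit NUM '42' (now at pos=4)
pos=5: enter STRING mode
pos=5: emit STR "hi" (now at pos=9)
pos=10: enter STRING mode
pos=10: emit STR "hi" (now at pos=14)
pos=15: enter COMMENT mode (saw '/*')
exit COMMENT mode (now at pos=30)
pos=30: emit MINUS '-'
pos=32: emit RPAREN ')'
pos=33: emit EQ '='
DONE. 7 tokens: [EQ, NUM, STR, STR, MINUS, RPAREN, EQ]

Answer: 7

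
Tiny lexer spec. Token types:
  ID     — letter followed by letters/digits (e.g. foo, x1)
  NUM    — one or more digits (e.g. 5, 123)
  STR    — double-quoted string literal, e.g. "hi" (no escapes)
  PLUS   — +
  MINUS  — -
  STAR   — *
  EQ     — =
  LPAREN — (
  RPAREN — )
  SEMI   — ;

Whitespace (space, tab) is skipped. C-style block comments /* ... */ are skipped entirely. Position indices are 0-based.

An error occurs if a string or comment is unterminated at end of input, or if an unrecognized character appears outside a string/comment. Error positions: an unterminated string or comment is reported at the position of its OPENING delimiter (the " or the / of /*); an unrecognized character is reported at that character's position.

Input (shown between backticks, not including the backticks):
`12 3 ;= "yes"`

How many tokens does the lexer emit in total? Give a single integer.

pos=0: emit NUM '12' (now at pos=2)
pos=3: emit NUM '3' (now at pos=4)
pos=5: emit SEMI ';'
pos=6: emit EQ '='
pos=8: enter STRING mode
pos=8: emit STR "yes" (now at pos=13)
DONE. 5 tokens: [NUM, NUM, SEMI, EQ, STR]

Answer: 5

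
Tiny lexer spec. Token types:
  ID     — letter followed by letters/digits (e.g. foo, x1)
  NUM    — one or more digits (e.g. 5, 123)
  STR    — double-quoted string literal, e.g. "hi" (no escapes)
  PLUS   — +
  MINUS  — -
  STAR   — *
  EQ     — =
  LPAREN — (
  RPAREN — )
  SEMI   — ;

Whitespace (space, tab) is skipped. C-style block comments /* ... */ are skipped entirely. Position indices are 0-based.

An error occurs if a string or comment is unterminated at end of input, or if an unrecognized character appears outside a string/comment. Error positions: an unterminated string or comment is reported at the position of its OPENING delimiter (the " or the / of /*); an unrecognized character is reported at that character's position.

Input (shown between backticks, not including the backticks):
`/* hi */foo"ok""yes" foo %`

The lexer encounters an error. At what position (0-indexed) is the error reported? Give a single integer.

pos=0: enter COMMENT mode (saw '/*')
exit COMMENT mode (now at pos=8)
pos=8: emit ID 'foo' (now at pos=11)
pos=11: enter STRING mode
pos=11: emit STR "ok" (now at pos=15)
pos=15: enter STRING mode
pos=15: emit STR "yes" (now at pos=20)
pos=21: emit ID 'foo' (now at pos=24)
pos=25: ERROR — unrecognized char '%'

Answer: 25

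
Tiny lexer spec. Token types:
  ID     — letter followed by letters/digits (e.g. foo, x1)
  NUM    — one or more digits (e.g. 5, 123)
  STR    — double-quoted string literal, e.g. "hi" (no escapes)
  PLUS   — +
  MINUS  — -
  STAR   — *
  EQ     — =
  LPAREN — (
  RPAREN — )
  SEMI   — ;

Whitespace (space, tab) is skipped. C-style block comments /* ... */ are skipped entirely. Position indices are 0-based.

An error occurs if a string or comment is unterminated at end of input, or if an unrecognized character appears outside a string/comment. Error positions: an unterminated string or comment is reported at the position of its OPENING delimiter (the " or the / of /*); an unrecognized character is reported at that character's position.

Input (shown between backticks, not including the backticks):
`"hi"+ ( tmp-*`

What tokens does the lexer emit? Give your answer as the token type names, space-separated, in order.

Answer: STR PLUS LPAREN ID MINUS STAR

Derivation:
pos=0: enter STRING mode
pos=0: emit STR "hi" (now at pos=4)
pos=4: emit PLUS '+'
pos=6: emit LPAREN '('
pos=8: emit ID 'tmp' (now at pos=11)
pos=11: emit MINUS '-'
pos=12: emit STAR '*'
DONE. 6 tokens: [STR, PLUS, LPAREN, ID, MINUS, STAR]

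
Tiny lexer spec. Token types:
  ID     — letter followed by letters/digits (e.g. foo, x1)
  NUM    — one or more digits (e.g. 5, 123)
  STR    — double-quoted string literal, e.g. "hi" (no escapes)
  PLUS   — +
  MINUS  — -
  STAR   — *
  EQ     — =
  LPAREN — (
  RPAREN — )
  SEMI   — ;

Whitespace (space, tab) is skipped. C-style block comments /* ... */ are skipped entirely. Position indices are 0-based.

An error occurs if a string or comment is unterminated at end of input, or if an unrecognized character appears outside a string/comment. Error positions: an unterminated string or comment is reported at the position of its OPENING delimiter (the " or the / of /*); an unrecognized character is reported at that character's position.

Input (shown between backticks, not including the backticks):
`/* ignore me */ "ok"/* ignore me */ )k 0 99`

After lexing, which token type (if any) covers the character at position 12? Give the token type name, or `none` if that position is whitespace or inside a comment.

Answer: none

Derivation:
pos=0: enter COMMENT mode (saw '/*')
exit COMMENT mode (now at pos=15)
pos=16: enter STRING mode
pos=16: emit STR "ok" (now at pos=20)
pos=20: enter COMMENT mode (saw '/*')
exit COMMENT mode (now at pos=35)
pos=36: emit RPAREN ')'
pos=37: emit ID 'k' (now at pos=38)
pos=39: emit NUM '0' (now at pos=40)
pos=41: emit NUM '99' (now at pos=43)
DONE. 5 tokens: [STR, RPAREN, ID, NUM, NUM]
Position 12: char is ' ' -> none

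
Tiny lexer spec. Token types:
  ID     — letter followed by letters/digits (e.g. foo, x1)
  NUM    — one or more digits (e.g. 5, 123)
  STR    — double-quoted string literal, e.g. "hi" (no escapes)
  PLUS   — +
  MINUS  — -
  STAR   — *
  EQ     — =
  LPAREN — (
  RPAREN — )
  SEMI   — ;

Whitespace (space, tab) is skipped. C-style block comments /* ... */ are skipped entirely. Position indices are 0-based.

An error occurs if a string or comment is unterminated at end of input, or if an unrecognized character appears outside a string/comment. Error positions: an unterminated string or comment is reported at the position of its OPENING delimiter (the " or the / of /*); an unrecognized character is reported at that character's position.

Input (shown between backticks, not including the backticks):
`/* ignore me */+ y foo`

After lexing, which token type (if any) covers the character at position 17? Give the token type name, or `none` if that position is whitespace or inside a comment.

pos=0: enter COMMENT mode (saw '/*')
exit COMMENT mode (now at pos=15)
pos=15: emit PLUS '+'
pos=17: emit ID 'y' (now at pos=18)
pos=19: emit ID 'foo' (now at pos=22)
DONE. 3 tokens: [PLUS, ID, ID]
Position 17: char is 'y' -> ID

Answer: ID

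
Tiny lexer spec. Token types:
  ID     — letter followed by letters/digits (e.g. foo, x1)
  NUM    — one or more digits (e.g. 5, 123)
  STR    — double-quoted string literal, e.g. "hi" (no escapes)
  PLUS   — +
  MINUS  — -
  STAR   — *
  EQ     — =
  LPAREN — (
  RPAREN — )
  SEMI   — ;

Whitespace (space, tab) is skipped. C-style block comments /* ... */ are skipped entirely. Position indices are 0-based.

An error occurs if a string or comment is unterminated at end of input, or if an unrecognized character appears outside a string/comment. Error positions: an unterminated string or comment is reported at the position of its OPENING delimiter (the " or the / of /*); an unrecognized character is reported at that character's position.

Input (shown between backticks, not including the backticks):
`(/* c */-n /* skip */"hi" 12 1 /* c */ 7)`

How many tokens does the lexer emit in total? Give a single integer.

pos=0: emit LPAREN '('
pos=1: enter COMMENT mode (saw '/*')
exit COMMENT mode (now at pos=8)
pos=8: emit MINUS '-'
pos=9: emit ID 'n' (now at pos=10)
pos=11: enter COMMENT mode (saw '/*')
exit COMMENT mode (now at pos=21)
pos=21: enter STRING mode
pos=21: emit STR "hi" (now at pos=25)
pos=26: emit NUM '12' (now at pos=28)
pos=29: emit NUM '1' (now at pos=30)
pos=31: enter COMMENT mode (saw '/*')
exit COMMENT mode (now at pos=38)
pos=39: emit NUM '7' (now at pos=40)
pos=40: emit RPAREN ')'
DONE. 8 tokens: [LPAREN, MINUS, ID, STR, NUM, NUM, NUM, RPAREN]

Answer: 8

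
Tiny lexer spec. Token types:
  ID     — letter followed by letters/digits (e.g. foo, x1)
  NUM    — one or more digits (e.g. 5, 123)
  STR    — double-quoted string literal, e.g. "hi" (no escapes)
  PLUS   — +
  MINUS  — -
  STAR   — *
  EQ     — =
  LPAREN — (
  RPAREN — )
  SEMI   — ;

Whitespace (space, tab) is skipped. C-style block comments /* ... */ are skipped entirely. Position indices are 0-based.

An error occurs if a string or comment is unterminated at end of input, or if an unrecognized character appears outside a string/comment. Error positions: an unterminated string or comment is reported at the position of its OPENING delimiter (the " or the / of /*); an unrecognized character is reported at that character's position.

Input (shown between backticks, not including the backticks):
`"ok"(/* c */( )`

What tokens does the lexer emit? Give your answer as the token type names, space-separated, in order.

pos=0: enter STRING mode
pos=0: emit STR "ok" (now at pos=4)
pos=4: emit LPAREN '('
pos=5: enter COMMENT mode (saw '/*')
exit COMMENT mode (now at pos=12)
pos=12: emit LPAREN '('
pos=14: emit RPAREN ')'
DONE. 4 tokens: [STR, LPAREN, LPAREN, RPAREN]

Answer: STR LPAREN LPAREN RPAREN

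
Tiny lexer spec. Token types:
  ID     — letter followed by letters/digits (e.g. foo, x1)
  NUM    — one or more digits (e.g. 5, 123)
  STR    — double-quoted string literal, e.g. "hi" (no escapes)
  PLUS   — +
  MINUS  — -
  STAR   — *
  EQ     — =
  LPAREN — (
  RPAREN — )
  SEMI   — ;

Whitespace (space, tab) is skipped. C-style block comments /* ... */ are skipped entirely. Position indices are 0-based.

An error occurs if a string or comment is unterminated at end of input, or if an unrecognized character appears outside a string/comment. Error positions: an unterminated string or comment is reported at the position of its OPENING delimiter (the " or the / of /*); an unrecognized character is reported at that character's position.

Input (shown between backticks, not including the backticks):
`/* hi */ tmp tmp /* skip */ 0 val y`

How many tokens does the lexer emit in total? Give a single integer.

pos=0: enter COMMENT mode (saw '/*')
exit COMMENT mode (now at pos=8)
pos=9: emit ID 'tmp' (now at pos=12)
pos=13: emit ID 'tmp' (now at pos=16)
pos=17: enter COMMENT mode (saw '/*')
exit COMMENT mode (now at pos=27)
pos=28: emit NUM '0' (now at pos=29)
pos=30: emit ID 'val' (now at pos=33)
pos=34: emit ID 'y' (now at pos=35)
DONE. 5 tokens: [ID, ID, NUM, ID, ID]

Answer: 5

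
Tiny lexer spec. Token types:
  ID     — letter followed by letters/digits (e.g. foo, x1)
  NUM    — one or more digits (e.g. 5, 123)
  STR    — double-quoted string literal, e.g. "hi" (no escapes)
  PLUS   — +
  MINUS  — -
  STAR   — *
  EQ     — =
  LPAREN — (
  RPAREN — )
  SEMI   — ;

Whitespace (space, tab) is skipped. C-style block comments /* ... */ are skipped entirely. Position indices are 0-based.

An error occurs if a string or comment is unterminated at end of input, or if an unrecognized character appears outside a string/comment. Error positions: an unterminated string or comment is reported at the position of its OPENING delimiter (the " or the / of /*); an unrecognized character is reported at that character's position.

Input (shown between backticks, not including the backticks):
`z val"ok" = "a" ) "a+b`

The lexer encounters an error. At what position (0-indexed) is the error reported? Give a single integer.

Answer: 18

Derivation:
pos=0: emit ID 'z' (now at pos=1)
pos=2: emit ID 'val' (now at pos=5)
pos=5: enter STRING mode
pos=5: emit STR "ok" (now at pos=9)
pos=10: emit EQ '='
pos=12: enter STRING mode
pos=12: emit STR "a" (now at pos=15)
pos=16: emit RPAREN ')'
pos=18: enter STRING mode
pos=18: ERROR — unterminated string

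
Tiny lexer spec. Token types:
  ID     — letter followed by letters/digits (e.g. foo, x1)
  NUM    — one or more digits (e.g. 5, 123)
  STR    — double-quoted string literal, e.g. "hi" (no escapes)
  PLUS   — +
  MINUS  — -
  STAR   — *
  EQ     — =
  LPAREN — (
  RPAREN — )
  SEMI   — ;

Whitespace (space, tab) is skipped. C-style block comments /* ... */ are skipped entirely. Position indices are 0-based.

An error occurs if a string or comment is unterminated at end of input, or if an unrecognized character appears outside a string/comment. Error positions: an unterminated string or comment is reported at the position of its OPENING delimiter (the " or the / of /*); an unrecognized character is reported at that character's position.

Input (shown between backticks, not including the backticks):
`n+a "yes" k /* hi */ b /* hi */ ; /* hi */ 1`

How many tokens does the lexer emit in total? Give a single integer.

pos=0: emit ID 'n' (now at pos=1)
pos=1: emit PLUS '+'
pos=2: emit ID 'a' (now at pos=3)
pos=4: enter STRING mode
pos=4: emit STR "yes" (now at pos=9)
pos=10: emit ID 'k' (now at pos=11)
pos=12: enter COMMENT mode (saw '/*')
exit COMMENT mode (now at pos=20)
pos=21: emit ID 'b' (now at pos=22)
pos=23: enter COMMENT mode (saw '/*')
exit COMMENT mode (now at pos=31)
pos=32: emit SEMI ';'
pos=34: enter COMMENT mode (saw '/*')
exit COMMENT mode (now at pos=42)
pos=43: emit NUM '1' (now at pos=44)
DONE. 8 tokens: [ID, PLUS, ID, STR, ID, ID, SEMI, NUM]

Answer: 8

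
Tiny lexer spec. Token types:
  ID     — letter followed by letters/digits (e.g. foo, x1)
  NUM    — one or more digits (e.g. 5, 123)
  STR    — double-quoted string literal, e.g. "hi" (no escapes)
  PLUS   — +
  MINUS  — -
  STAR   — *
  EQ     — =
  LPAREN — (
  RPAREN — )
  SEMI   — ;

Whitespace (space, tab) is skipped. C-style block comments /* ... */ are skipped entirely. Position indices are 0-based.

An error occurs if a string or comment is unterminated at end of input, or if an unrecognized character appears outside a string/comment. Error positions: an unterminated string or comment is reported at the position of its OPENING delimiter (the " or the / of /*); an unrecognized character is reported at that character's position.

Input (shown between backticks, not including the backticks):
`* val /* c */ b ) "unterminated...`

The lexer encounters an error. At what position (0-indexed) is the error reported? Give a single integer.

pos=0: emit STAR '*'
pos=2: emit ID 'val' (now at pos=5)
pos=6: enter COMMENT mode (saw '/*')
exit COMMENT mode (now at pos=13)
pos=14: emit ID 'b' (now at pos=15)
pos=16: emit RPAREN ')'
pos=18: enter STRING mode
pos=18: ERROR — unterminated string

Answer: 18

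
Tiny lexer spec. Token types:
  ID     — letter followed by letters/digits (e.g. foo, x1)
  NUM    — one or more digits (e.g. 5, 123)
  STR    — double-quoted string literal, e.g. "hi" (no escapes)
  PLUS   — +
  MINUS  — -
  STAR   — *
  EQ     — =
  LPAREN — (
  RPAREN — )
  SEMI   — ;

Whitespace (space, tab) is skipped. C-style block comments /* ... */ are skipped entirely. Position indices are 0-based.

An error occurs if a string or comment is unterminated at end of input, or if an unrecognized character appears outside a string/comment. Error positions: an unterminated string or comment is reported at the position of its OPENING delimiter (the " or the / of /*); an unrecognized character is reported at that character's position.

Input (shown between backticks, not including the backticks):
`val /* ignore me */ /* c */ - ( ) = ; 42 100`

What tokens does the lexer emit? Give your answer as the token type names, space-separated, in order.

Answer: ID MINUS LPAREN RPAREN EQ SEMI NUM NUM

Derivation:
pos=0: emit ID 'val' (now at pos=3)
pos=4: enter COMMENT mode (saw '/*')
exit COMMENT mode (now at pos=19)
pos=20: enter COMMENT mode (saw '/*')
exit COMMENT mode (now at pos=27)
pos=28: emit MINUS '-'
pos=30: emit LPAREN '('
pos=32: emit RPAREN ')'
pos=34: emit EQ '='
pos=36: emit SEMI ';'
pos=38: emit NUM '42' (now at pos=40)
pos=41: emit NUM '100' (now at pos=44)
DONE. 8 tokens: [ID, MINUS, LPAREN, RPAREN, EQ, SEMI, NUM, NUM]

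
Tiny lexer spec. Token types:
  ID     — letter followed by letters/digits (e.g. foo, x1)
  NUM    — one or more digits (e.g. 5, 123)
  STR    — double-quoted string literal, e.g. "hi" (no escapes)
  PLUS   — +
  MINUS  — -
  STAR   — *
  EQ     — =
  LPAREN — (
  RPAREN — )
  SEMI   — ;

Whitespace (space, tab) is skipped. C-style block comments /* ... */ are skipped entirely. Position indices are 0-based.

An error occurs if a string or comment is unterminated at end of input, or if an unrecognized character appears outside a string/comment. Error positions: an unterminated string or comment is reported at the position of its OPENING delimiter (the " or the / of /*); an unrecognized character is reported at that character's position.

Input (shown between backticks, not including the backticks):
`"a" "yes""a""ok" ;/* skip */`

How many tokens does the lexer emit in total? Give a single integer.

Answer: 5

Derivation:
pos=0: enter STRING mode
pos=0: emit STR "a" (now at pos=3)
pos=4: enter STRING mode
pos=4: emit STR "yes" (now at pos=9)
pos=9: enter STRING mode
pos=9: emit STR "a" (now at pos=12)
pos=12: enter STRING mode
pos=12: emit STR "ok" (now at pos=16)
pos=17: emit SEMI ';'
pos=18: enter COMMENT mode (saw '/*')
exit COMMENT mode (now at pos=28)
DONE. 5 tokens: [STR, STR, STR, STR, SEMI]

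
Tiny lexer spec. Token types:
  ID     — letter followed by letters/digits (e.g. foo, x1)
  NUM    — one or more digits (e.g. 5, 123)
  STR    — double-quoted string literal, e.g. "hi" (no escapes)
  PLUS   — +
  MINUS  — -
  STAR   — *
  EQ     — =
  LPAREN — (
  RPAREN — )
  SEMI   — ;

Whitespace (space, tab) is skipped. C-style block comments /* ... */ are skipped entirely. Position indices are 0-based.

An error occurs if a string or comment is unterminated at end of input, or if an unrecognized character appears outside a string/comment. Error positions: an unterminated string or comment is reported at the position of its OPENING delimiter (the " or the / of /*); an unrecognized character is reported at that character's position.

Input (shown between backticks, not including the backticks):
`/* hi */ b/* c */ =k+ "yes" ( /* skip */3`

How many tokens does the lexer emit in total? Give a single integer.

Answer: 7

Derivation:
pos=0: enter COMMENT mode (saw '/*')
exit COMMENT mode (now at pos=8)
pos=9: emit ID 'b' (now at pos=10)
pos=10: enter COMMENT mode (saw '/*')
exit COMMENT mode (now at pos=17)
pos=18: emit EQ '='
pos=19: emit ID 'k' (now at pos=20)
pos=20: emit PLUS '+'
pos=22: enter STRING mode
pos=22: emit STR "yes" (now at pos=27)
pos=28: emit LPAREN '('
pos=30: enter COMMENT mode (saw '/*')
exit COMMENT mode (now at pos=40)
pos=40: emit NUM '3' (now at pos=41)
DONE. 7 tokens: [ID, EQ, ID, PLUS, STR, LPAREN, NUM]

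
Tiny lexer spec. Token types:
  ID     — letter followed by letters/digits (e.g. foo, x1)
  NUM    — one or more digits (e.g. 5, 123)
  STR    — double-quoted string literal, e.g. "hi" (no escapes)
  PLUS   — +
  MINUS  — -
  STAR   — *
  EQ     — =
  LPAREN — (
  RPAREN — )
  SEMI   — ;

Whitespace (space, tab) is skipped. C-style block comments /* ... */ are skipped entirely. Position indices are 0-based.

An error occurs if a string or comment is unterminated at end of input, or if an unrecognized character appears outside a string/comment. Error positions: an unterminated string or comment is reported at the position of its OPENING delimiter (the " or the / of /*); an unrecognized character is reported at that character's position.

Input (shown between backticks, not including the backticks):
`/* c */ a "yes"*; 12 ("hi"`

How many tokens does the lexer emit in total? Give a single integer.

Answer: 7

Derivation:
pos=0: enter COMMENT mode (saw '/*')
exit COMMENT mode (now at pos=7)
pos=8: emit ID 'a' (now at pos=9)
pos=10: enter STRING mode
pos=10: emit STR "yes" (now at pos=15)
pos=15: emit STAR '*'
pos=16: emit SEMI ';'
pos=18: emit NUM '12' (now at pos=20)
pos=21: emit LPAREN '('
pos=22: enter STRING mode
pos=22: emit STR "hi" (now at pos=26)
DONE. 7 tokens: [ID, STR, STAR, SEMI, NUM, LPAREN, STR]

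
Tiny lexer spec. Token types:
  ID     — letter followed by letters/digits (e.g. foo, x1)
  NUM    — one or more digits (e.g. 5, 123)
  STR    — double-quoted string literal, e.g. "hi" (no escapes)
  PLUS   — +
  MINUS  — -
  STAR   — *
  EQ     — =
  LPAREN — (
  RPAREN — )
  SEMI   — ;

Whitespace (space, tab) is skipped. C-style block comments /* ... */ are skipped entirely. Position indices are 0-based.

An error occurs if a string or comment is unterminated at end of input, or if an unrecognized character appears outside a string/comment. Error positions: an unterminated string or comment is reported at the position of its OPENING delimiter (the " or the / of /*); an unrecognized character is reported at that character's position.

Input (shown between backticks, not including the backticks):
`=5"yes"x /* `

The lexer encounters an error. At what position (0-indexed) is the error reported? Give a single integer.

Answer: 9

Derivation:
pos=0: emit EQ '='
pos=1: emit NUM '5' (now at pos=2)
pos=2: enter STRING mode
pos=2: emit STR "yes" (now at pos=7)
pos=7: emit ID 'x' (now at pos=8)
pos=9: enter COMMENT mode (saw '/*')
pos=9: ERROR — unterminated comment (reached EOF)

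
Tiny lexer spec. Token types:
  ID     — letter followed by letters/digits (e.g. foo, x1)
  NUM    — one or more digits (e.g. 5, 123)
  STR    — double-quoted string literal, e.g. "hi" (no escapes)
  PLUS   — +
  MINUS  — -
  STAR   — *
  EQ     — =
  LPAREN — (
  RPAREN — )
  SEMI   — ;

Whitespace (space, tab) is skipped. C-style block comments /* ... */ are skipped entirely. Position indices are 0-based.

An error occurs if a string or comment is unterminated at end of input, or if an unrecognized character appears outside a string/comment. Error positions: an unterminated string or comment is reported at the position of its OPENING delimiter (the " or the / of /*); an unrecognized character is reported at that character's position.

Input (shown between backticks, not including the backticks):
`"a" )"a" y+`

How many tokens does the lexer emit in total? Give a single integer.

Answer: 5

Derivation:
pos=0: enter STRING mode
pos=0: emit STR "a" (now at pos=3)
pos=4: emit RPAREN ')'
pos=5: enter STRING mode
pos=5: emit STR "a" (now at pos=8)
pos=9: emit ID 'y' (now at pos=10)
pos=10: emit PLUS '+'
DONE. 5 tokens: [STR, RPAREN, STR, ID, PLUS]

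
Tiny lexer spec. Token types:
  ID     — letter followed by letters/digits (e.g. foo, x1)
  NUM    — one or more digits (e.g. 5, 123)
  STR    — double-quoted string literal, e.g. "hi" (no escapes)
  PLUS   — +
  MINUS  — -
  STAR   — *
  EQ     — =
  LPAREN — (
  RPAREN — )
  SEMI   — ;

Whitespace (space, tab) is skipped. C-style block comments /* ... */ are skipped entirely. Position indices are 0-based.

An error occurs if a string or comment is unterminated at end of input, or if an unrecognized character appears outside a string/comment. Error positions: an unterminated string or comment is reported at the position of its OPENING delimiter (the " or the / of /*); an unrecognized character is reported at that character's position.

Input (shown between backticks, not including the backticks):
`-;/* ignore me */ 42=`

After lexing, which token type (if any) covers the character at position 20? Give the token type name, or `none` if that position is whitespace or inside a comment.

pos=0: emit MINUS '-'
pos=1: emit SEMI ';'
pos=2: enter COMMENT mode (saw '/*')
exit COMMENT mode (now at pos=17)
pos=18: emit NUM '42' (now at pos=20)
pos=20: emit EQ '='
DONE. 4 tokens: [MINUS, SEMI, NUM, EQ]
Position 20: char is '=' -> EQ

Answer: EQ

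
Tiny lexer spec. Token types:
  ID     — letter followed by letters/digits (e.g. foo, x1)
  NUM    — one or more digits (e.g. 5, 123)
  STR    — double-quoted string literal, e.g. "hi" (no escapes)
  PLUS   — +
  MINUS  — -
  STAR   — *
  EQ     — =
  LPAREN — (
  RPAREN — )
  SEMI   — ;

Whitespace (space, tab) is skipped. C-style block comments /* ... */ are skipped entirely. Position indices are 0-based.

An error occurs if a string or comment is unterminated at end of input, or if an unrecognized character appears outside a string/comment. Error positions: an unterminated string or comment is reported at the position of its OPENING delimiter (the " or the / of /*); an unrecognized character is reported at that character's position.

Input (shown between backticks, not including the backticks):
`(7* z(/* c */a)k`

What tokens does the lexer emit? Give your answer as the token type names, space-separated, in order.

pos=0: emit LPAREN '('
pos=1: emit NUM '7' (now at pos=2)
pos=2: emit STAR '*'
pos=4: emit ID 'z' (now at pos=5)
pos=5: emit LPAREN '('
pos=6: enter COMMENT mode (saw '/*')
exit COMMENT mode (now at pos=13)
pos=13: emit ID 'a' (now at pos=14)
pos=14: emit RPAREN ')'
pos=15: emit ID 'k' (now at pos=16)
DONE. 8 tokens: [LPAREN, NUM, STAR, ID, LPAREN, ID, RPAREN, ID]

Answer: LPAREN NUM STAR ID LPAREN ID RPAREN ID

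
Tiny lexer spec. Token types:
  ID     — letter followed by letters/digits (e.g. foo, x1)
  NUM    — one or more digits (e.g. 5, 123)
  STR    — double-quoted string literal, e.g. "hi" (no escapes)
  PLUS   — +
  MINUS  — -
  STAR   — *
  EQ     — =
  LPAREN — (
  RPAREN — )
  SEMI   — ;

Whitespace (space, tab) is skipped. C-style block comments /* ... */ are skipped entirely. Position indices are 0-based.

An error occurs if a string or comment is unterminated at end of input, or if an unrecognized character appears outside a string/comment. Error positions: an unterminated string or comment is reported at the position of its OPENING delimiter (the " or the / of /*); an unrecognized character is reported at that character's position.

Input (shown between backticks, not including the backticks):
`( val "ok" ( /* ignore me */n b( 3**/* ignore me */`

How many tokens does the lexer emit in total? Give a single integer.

pos=0: emit LPAREN '('
pos=2: emit ID 'val' (now at pos=5)
pos=6: enter STRING mode
pos=6: emit STR "ok" (now at pos=10)
pos=11: emit LPAREN '('
pos=13: enter COMMENT mode (saw '/*')
exit COMMENT mode (now at pos=28)
pos=28: emit ID 'n' (now at pos=29)
pos=30: emit ID 'b' (now at pos=31)
pos=31: emit LPAREN '('
pos=33: emit NUM '3' (now at pos=34)
pos=34: emit STAR '*'
pos=35: emit STAR '*'
pos=36: enter COMMENT mode (saw '/*')
exit COMMENT mode (now at pos=51)
DONE. 10 tokens: [LPAREN, ID, STR, LPAREN, ID, ID, LPAREN, NUM, STAR, STAR]

Answer: 10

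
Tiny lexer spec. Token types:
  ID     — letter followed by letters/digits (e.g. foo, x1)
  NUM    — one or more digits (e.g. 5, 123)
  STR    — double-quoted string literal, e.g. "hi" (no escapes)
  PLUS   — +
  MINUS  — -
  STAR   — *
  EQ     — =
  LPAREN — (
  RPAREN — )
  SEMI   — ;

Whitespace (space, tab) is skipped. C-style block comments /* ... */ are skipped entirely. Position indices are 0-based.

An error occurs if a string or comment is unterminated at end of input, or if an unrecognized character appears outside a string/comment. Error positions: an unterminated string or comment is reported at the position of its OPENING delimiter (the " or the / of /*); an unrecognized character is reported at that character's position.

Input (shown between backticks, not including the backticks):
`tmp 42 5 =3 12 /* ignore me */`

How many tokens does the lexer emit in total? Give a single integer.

Answer: 6

Derivation:
pos=0: emit ID 'tmp' (now at pos=3)
pos=4: emit NUM '42' (now at pos=6)
pos=7: emit NUM '5' (now at pos=8)
pos=9: emit EQ '='
pos=10: emit NUM '3' (now at pos=11)
pos=12: emit NUM '12' (now at pos=14)
pos=15: enter COMMENT mode (saw '/*')
exit COMMENT mode (now at pos=30)
DONE. 6 tokens: [ID, NUM, NUM, EQ, NUM, NUM]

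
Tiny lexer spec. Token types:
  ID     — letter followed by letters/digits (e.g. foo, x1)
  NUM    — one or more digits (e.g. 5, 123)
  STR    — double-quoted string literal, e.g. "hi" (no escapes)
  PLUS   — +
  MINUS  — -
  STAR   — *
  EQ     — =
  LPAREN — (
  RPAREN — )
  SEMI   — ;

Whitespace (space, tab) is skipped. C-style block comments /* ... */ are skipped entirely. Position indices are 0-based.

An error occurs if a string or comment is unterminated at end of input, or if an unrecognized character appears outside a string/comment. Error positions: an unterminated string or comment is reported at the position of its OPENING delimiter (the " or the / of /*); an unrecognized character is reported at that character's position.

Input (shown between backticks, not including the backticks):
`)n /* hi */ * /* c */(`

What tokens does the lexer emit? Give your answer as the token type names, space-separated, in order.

pos=0: emit RPAREN ')'
pos=1: emit ID 'n' (now at pos=2)
pos=3: enter COMMENT mode (saw '/*')
exit COMMENT mode (now at pos=11)
pos=12: emit STAR '*'
pos=14: enter COMMENT mode (saw '/*')
exit COMMENT mode (now at pos=21)
pos=21: emit LPAREN '('
DONE. 4 tokens: [RPAREN, ID, STAR, LPAREN]

Answer: RPAREN ID STAR LPAREN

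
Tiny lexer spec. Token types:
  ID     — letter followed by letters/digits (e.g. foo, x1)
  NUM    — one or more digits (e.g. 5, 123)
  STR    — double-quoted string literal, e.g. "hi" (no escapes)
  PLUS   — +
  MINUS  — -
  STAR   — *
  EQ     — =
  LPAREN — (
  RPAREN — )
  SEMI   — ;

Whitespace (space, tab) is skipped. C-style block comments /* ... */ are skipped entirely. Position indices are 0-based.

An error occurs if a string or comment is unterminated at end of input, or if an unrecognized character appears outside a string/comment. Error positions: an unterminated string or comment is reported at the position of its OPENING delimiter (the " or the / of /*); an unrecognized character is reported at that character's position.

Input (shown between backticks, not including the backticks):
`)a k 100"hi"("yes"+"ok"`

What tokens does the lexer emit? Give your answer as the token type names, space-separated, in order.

pos=0: emit RPAREN ')'
pos=1: emit ID 'a' (now at pos=2)
pos=3: emit ID 'k' (now at pos=4)
pos=5: emit NUM '100' (now at pos=8)
pos=8: enter STRING mode
pos=8: emit STR "hi" (now at pos=12)
pos=12: emit LPAREN '('
pos=13: enter STRING mode
pos=13: emit STR "yes" (now at pos=18)
pos=18: emit PLUS '+'
pos=19: enter STRING mode
pos=19: emit STR "ok" (now at pos=23)
DONE. 9 tokens: [RPAREN, ID, ID, NUM, STR, LPAREN, STR, PLUS, STR]

Answer: RPAREN ID ID NUM STR LPAREN STR PLUS STR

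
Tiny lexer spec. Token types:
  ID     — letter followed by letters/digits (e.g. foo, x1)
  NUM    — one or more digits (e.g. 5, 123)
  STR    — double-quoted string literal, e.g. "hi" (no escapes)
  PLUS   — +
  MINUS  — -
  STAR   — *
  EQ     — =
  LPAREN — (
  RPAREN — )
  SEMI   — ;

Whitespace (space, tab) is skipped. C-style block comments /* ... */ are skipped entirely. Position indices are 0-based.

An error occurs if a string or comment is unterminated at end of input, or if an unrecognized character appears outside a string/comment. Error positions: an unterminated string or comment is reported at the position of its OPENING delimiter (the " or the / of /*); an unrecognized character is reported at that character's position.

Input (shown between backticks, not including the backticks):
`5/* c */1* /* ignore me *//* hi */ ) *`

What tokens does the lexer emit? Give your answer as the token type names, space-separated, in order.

Answer: NUM NUM STAR RPAREN STAR

Derivation:
pos=0: emit NUM '5' (now at pos=1)
pos=1: enter COMMENT mode (saw '/*')
exit COMMENT mode (now at pos=8)
pos=8: emit NUM '1' (now at pos=9)
pos=9: emit STAR '*'
pos=11: enter COMMENT mode (saw '/*')
exit COMMENT mode (now at pos=26)
pos=26: enter COMMENT mode (saw '/*')
exit COMMENT mode (now at pos=34)
pos=35: emit RPAREN ')'
pos=37: emit STAR '*'
DONE. 5 tokens: [NUM, NUM, STAR, RPAREN, STAR]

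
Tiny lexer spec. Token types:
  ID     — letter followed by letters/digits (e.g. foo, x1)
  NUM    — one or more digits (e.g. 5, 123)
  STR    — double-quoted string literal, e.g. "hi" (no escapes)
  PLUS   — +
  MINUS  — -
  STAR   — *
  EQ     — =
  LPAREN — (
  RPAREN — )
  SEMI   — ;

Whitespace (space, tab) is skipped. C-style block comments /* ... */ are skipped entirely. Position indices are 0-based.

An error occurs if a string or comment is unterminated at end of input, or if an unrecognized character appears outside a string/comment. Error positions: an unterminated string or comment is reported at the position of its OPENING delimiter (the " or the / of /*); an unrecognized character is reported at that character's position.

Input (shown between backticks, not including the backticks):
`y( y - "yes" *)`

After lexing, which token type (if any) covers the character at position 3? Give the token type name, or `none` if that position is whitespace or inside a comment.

pos=0: emit ID 'y' (now at pos=1)
pos=1: emit LPAREN '('
pos=3: emit ID 'y' (now at pos=4)
pos=5: emit MINUS '-'
pos=7: enter STRING mode
pos=7: emit STR "yes" (now at pos=12)
pos=13: emit STAR '*'
pos=14: emit RPAREN ')'
DONE. 7 tokens: [ID, LPAREN, ID, MINUS, STR, STAR, RPAREN]
Position 3: char is 'y' -> ID

Answer: ID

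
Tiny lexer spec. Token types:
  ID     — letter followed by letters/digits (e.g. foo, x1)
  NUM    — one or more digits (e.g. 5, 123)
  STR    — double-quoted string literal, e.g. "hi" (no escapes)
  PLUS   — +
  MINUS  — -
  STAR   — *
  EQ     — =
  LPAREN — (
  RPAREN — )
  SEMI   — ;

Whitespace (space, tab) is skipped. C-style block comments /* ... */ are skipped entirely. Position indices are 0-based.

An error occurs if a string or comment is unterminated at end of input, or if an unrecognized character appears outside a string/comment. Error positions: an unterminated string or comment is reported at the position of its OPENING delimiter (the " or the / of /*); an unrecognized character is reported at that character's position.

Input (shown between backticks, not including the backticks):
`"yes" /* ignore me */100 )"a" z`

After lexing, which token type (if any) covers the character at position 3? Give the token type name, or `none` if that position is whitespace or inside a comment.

Answer: STR

Derivation:
pos=0: enter STRING mode
pos=0: emit STR "yes" (now at pos=5)
pos=6: enter COMMENT mode (saw '/*')
exit COMMENT mode (now at pos=21)
pos=21: emit NUM '100' (now at pos=24)
pos=25: emit RPAREN ')'
pos=26: enter STRING mode
pos=26: emit STR "a" (now at pos=29)
pos=30: emit ID 'z' (now at pos=31)
DONE. 5 tokens: [STR, NUM, RPAREN, STR, ID]
Position 3: char is 's' -> STR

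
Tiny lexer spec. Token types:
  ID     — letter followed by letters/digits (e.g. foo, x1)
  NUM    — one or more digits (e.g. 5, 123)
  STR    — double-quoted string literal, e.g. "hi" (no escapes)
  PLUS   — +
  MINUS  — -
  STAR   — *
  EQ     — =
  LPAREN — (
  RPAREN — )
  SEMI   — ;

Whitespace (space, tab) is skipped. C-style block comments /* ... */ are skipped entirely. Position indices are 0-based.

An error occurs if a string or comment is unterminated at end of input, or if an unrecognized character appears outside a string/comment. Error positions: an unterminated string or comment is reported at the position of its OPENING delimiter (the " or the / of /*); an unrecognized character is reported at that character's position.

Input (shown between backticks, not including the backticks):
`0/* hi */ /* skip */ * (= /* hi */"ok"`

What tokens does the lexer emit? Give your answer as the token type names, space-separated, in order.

pos=0: emit NUM '0' (now at pos=1)
pos=1: enter COMMENT mode (saw '/*')
exit COMMENT mode (now at pos=9)
pos=10: enter COMMENT mode (saw '/*')
exit COMMENT mode (now at pos=20)
pos=21: emit STAR '*'
pos=23: emit LPAREN '('
pos=24: emit EQ '='
pos=26: enter COMMENT mode (saw '/*')
exit COMMENT mode (now at pos=34)
pos=34: enter STRING mode
pos=34: emit STR "ok" (now at pos=38)
DONE. 5 tokens: [NUM, STAR, LPAREN, EQ, STR]

Answer: NUM STAR LPAREN EQ STR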